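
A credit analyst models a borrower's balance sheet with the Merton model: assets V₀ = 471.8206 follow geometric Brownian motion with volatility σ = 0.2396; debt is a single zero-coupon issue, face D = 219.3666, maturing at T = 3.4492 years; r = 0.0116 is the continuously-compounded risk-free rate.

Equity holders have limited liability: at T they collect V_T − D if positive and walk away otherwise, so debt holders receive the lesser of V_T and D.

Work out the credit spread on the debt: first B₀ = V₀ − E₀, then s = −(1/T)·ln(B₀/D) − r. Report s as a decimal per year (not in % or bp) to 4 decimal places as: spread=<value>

With assets at 471.8206 and a single debt payment of 219.3666 at 3.4492 years:
d₁ = [ln(V₀/D) + (r + σ²/2)T] / (σ√T)
   = [ln(471.8206/219.3666) + (0.0116 + 0.5·0.2396²)·3.4492] / (0.2396·√3.4492)
   = [0.765855 + 0.139017] / 0.444986 = 2.033484
d₂ = d₁ − σ√T = 2.033484 − 0.444986 = 1.588499
N(d₁) = 0.978998,  N(d₂) = 0.943913,  e^(−rT) = 0.960779
E₀ = V₀·N(d₁) − D·e^(−rT)·N(d₂)
   = 471.8206·0.978998 − 219.3666·0.960779·0.943913 = 262.969677
B₀ = V₀ − E₀ = 471.8206 − 262.969677 = 208.850923
spread = −(1/T)·ln(B₀/D) − r = −(1/3.4492)·ln(208.850923/219.3666) − 0.0116 = 0.00264203

spread=0.0026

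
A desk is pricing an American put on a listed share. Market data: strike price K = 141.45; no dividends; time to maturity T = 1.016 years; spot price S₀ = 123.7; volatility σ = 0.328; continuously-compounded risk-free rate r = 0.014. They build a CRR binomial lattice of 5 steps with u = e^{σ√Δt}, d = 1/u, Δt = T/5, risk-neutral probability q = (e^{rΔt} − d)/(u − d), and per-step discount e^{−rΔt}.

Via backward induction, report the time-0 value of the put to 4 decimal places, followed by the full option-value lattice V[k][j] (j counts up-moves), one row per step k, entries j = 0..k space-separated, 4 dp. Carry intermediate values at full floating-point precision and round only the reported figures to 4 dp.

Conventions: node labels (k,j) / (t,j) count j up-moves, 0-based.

price = 26.0865
tree:
26.0865
36.7309 14.3700
49.4168 22.8011 5.0517
62.0662 34.7518 9.6077 0.0000
72.9770 49.4168 18.2725 0.0000 0.0000
82.3882 62.0662 34.7518 0.0000 0.0000 0.0000

Δt=0.20320  u=1.15934  d=0.86256  q=0.47270  discount=0.99716
step 5 (expiry): payoffs max(K−S,0) = 82.3882 62.0662 34.7518 0.0000 0.0000 0.0000
k=4: (k=4,j=0): S=68.4730, K−S=72.9770, hold=72.5752 ⇒ V=72.9770 exercise | (k=4,j=1): S=92.0332, K−S=49.4168, hold=49.0150 ⇒ V=49.4168 exercise | (k=4,j=2): S=123.7000, K−S=17.7500, hold=18.2725 ⇒ V=18.2725 continue | (k=4,j=3): S=166.2627, K−S=0.0000, hold=0.0000 ⇒ V=0.0000 continue | (k=4,j=4): S=223.4704, K−S=0.0000, hold=0.0000 ⇒ V=0.0000 continue
k=3: (k=3,j=0): S=79.3838, K−S=62.0662, hold=61.6644 ⇒ V=62.0662 exercise | (k=3,j=1): S=106.6982, K−S=34.7518, hold=34.5962 ⇒ V=34.7518 exercise | (k=3,j=2): S=143.4109, K−S=0.0000, hold=9.6077 ⇒ V=9.6077 continue | (k=3,j=3): S=192.7558, K−S=0.0000, hold=0.0000 ⇒ V=0.0000 continue
k=2: (k=2,j=0): S=92.0332, K−S=49.4168, hold=49.0150 ⇒ V=49.4168 exercise | (k=2,j=1): S=123.7000, K−S=17.7500, hold=22.8011 ⇒ V=22.8011 continue | (k=2,j=2): S=166.2627, K−S=0.0000, hold=5.0517 ⇒ V=5.0517 continue
k=1: (k=1,j=0): S=106.6982, K−S=34.7518, hold=36.7309 ⇒ V=36.7309 continue | (k=1,j=1): S=143.4109, K−S=0.0000, hold=14.3700 ⇒ V=14.3700 continue
k=0: (k=0,j=0): S=123.7000, K−S=17.7500, hold=26.0865 ⇒ V=26.0865 continue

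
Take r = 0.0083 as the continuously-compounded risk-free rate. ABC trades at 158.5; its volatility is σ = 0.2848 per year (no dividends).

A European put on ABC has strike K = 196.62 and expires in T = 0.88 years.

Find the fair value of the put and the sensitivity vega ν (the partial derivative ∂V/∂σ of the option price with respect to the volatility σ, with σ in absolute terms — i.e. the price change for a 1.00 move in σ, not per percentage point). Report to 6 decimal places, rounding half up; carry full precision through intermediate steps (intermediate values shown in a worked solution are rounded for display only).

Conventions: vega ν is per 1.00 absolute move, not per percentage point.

σ√T = 0.2848·√0.88 = 0.267166
d₁ = (ln(S/K) + (r+σ²/2)T) / (σ√T) = (ln(158.5/196.62) + (0.0083+0.2848²/2)·0.88) / 0.267166 = (-0.215518 + 0.042993) / 0.267166 = -0.645761
d₂ = d₁ − σ√T = -0.645761 − 0.267166 = -0.912927
e^{−rT} = 0.992723
N(−d₁) = 0.740783,  N(−d₂) = 0.819360
Put price V = K·e^{−rT}·N(−d₂) − S·N(−d₁) = 159.930078 − 117.414102 = 42.515976
φ(d₁) = (1/√(2π))·e^{−d₁²/2} = 0.323861
ν = S·φ(d₁)·√T = 48.153587

price = 42.515976
ν = 48.153587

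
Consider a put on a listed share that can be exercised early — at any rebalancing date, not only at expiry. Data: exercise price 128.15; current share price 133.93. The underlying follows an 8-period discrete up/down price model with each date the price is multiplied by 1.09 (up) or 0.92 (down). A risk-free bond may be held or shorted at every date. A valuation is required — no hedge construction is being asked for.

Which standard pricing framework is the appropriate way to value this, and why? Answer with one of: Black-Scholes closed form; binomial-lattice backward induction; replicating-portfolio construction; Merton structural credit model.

Key observation: an American put (K = 128.15, S₀ = 133.93) on a 8-date tree has no closed form — the optimal stopping decision is embedded and must be resolved recursively from expiry.

framework: binomial-lattice backward induction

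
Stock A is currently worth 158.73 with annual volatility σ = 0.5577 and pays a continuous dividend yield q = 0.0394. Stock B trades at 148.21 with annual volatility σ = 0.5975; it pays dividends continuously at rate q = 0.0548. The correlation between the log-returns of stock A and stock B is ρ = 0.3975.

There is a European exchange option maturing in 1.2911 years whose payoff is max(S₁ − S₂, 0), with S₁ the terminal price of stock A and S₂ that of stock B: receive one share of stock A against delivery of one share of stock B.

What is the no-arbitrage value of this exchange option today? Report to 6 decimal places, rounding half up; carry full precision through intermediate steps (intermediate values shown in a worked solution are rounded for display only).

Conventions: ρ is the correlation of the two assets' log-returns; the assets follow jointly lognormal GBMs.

σ_eff = √(σ₁² + σ₂² − 2ρσ₁σ₂) = √(0.5577² + 0.5975² − 2·0.3975·0.5577·0.5975) = 0.634918
d₁ = (ln(S₁/S₂) + (q₂ − q₁ + σ_eff²/2)T) / (σ_eff√T) = (ln(158.73/148.21) + (0.0548 − 0.0394 + 0.201561)·1.2911) / 0.721436 = 0.483331
d₂ = d₁ − σ_eff√T = 0.483331 − 0.721436 = -0.238105
N(d₁) = 0.685570,  N(d₂) = 0.405900
V = S₁·e^{−q₁T}·N(d₁) − S₂·e^{−q₂T}·N(d₂) = 103.423276 − 56.049157 = 47.374119
Key observation: no risk-free rate is needed — with the second asset as numeraire the exchange option is a call on the ratio S₁/S₂, and r cancels out of the value.

exchange price = 47.374119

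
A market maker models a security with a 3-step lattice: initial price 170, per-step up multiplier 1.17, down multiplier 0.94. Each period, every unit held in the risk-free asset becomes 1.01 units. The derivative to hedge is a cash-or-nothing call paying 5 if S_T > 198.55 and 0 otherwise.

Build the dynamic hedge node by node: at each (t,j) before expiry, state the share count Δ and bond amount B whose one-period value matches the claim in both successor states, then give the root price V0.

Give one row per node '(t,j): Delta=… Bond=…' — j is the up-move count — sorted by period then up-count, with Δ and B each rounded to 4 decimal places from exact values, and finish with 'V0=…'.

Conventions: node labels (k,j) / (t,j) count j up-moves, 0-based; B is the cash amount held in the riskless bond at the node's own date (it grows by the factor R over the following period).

The replicating-portfolio and risk-neutral prices coincide; use p* = (1.01−0.94)/(1.17−0.94) = 0.3043 for the latter.
Expiry values: V(3,0)=0.0000, V(3,1)=0.0000, V(3,2)=5.0000, V(3,3)=5.0000
  t=2,j=0: stock 150.2120 → up 175.7480 (V=0.0000), down 141.1993 (V=0.0000). Price 0.0000; hedge Δ=0.0000, bond B=0.0000.
  t=2,j=1: stock 186.9660 → up 218.7502 (V=5.0000), down 175.7480 (V=0.0000). Price 1.5067; hedge Δ=0.1163, bond B=-20.2325.
  t=2,j=2: stock 232.7130 → up 272.2742 (V=5.0000), down 218.7502 (V=5.0000). Price 4.9505; hedge Δ=0.0000, bond B=4.9505.
  t=1,j=0: stock 159.8000 → up 186.9660 (V=1.5067), down 150.2120 (V=0.0000). Price 0.4540; hedge Δ=0.0410, bond B=-6.0967.
  t=1,j=1: stock 198.9000 → up 232.7130 (V=4.9505), down 186.9660 (V=1.5067). Price 2.5295; hedge Δ=0.0753, bond B=-12.4436.
  t=0,j=0: stock 170.0000 → up 198.9000 (V=2.5295), down 159.8000 (V=0.4540). Price 1.0749; hedge Δ=0.0531, bond B=-7.9489.
Sanity check at the root: Δ(0,0)·S0 + B(0,0) reproduces V0 = 1.0749.

(0,0): Delta=0.0531 Bond=-7.9489
(1,0): Delta=0.0410 Bond=-6.0967
(1,1): Delta=0.0753 Bond=-12.4436
(2,0): Delta=0.0000 Bond=0.0000
(2,1): Delta=0.1163 Bond=-20.2325
(2,2): Delta=0.0000 Bond=4.9505
V0=1.0749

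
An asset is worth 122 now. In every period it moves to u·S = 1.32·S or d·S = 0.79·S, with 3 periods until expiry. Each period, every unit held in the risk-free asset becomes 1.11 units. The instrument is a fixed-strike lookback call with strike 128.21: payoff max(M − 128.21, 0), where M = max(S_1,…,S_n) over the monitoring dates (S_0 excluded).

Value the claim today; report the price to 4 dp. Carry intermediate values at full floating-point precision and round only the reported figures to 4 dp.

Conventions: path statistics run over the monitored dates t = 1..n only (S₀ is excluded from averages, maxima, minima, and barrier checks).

Set p* = 0.6038 (from d < R < u); the path-dependent value is the discounted p*-expectation over all price paths.
Enumerate all 2^3 = 8 price paths (U = up ×1.32, D = down ×0.79); each path with k up-moves has probability p*^k·(1−p*)^(3−k).
DDD: M=96.3800, payoff=0.0000, prob=0.062206
UDD: M=161.0400, payoff=32.8300, prob=0.094790
DUD: M=127.2216, payoff=0.0000, prob=0.094790
UUD: M=212.5728, payoff=84.3628, prob=0.144441
DDU: M=100.5051, payoff=0.0000, prob=0.094790
UDU: M=167.9325, payoff=39.7225, prob=0.144441
DUU: M=167.9325, payoff=39.7225, prob=0.144441
UUU: M=280.5961, payoff=152.3861, prob=0.220101
Price = Σ prob·payoff / R^3 = 60.312929 / 1.367631 = 44.1003

price = 44.1003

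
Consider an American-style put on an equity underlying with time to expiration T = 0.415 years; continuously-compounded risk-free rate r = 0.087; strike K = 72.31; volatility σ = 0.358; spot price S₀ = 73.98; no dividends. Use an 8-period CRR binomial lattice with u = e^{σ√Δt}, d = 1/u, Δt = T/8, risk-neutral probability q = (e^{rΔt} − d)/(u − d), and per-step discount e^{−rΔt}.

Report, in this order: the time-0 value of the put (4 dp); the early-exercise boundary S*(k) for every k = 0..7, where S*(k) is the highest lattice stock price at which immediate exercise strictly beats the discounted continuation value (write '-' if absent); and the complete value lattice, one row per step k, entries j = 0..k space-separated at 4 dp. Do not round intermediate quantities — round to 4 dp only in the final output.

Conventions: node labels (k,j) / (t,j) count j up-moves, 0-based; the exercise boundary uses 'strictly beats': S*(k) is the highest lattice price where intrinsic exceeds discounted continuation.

Δt=0.05187  u=1.08495  d=0.92170  q=0.50733  discount=0.99550
step 8 (expiry): payoffs max(K−S,0) = 33.7781 26.9530 18.9190 9.4621 0.0000 0.0000 0.0000 0.0000 0.0000
step 7: (k=7,j=0): S=41.8054, K−S=30.5046, hold=30.1790 ⇒ V=30.5046 exercise | (k=7,j=1): S=49.2103, K−S=23.0997, hold=22.7741 ⇒ V=23.0997 exercise | (k=7,j=2): S=57.9268, K−S=14.3832, hold=14.0576 ⇒ V=14.3832 exercise | (k=7,j=3): S=68.1872, K−S=4.1228, hold=4.6407 ⇒ V=4.6407 continue | (k=7,j=4): S=80.2650, K−S=0.0000, hold=0.0000 ⇒ V=0.0000 continue | (k=7,j=5): S=94.4821, K−S=0.0000, hold=0.0000 ⇒ V=0.0000 continue | (k=7,j=6): S=111.2174, K−S=0.0000, hold=0.0000 ⇒ V=0.0000 continue | (k=7,j=7): S=130.9170, K−S=0.0000, hold=0.0000 ⇒ V=0.0000 continue  boundary S*=57.9268
step 6: (k=6,j=0): S=45.3570, K−S=26.9530, hold=26.6274 ⇒ V=26.9530 exercise | (k=6,j=1): S=53.3910, K−S=18.9190, hold=18.5934 ⇒ V=18.9190 exercise | (k=6,j=2): S=62.8479, K−S=9.4621, hold=9.3980 ⇒ V=9.4621 exercise | (k=6,j=3): S=73.9800, K−S=0.0000, hold=2.2760 ⇒ V=2.2760 continue | (k=6,j=4): S=87.0839, K−S=0.0000, hold=0.0000 ⇒ V=0.0000 continue | (k=6,j=5): S=102.5088, K−S=0.0000, hold=0.0000 ⇒ V=0.0000 continue | (k=6,j=6): S=120.6658, K−S=0.0000, hold=0.0000 ⇒ V=0.0000 continue  boundary S*=62.8479
step 5: (k=5,j=0): S=49.2103, K−S=23.0997, hold=22.7741 ⇒ V=23.0997 exercise | (k=5,j=1): S=57.9268, K−S=14.3832, hold=14.0576 ⇒ V=14.3832 exercise | (k=5,j=2): S=68.1872, K−S=4.1228, hold=5.7901 ⇒ V=5.7901 continue | (k=5,j=3): S=80.2650, K−S=0.0000, hold=1.1163 ⇒ V=1.1163 continue | (k=5,j=4): S=94.4821, K−S=0.0000, hold=0.0000 ⇒ V=0.0000 continue | (k=5,j=5): S=111.2174, K−S=0.0000, hold=0.0000 ⇒ V=0.0000 continue  boundary S*=57.9268
step 4: (k=4,j=0): S=53.3910, K−S=18.9190, hold=18.5934 ⇒ V=18.9190 exercise | (k=4,j=1): S=62.8479, K−S=9.4621, hold=9.9785 ⇒ V=9.9785 continue | (k=4,j=2): S=73.9800, K−S=0.0000, hold=3.4035 ⇒ V=3.4035 continue | (k=4,j=3): S=87.0839, K−S=0.0000, hold=0.5475 ⇒ V=0.5475 continue | (k=4,j=4): S=102.5088, K−S=0.0000, hold=0.0000 ⇒ V=0.0000 continue  boundary S*=53.3910
step 3: (k=3,j=0): S=57.9268, K−S=14.3832, hold=14.3185 ⇒ V=14.3832 exercise | (k=3,j=1): S=68.1872, K−S=4.1228, hold=6.6129 ⇒ V=6.6129 continue | (k=3,j=2): S=80.2650, K−S=0.0000, hold=1.9458 ⇒ V=1.9458 continue | (k=3,j=3): S=94.4821, K−S=0.0000, hold=0.2685 ⇒ V=0.2685 continue  boundary S*=57.9268
step 2: (k=2,j=0): S=62.8479, K−S=9.4621, hold=10.3941 ⇒ V=10.3941 continue | (k=2,j=1): S=73.9800, K−S=0.0000, hold=4.2260 ⇒ V=4.2260 continue | (k=2,j=2): S=87.0839, K−S=0.0000, hold=1.0899 ⇒ V=1.0899 continue  boundary S*=-
step 1: (k=1,j=0): S=68.1872, K−S=4.1228, hold=7.2321 ⇒ V=7.2321 continue | (k=1,j=1): S=80.2650, K−S=0.0000, hold=2.6231 ⇒ V=2.6231 continue  boundary S*=-
step 0: (k=0,j=0): S=73.9800, K−S=0.0000, hold=4.8717 ⇒ V=4.8717 continue  boundary S*=-

price = 4.8717
boundary = - - - 57.9268 53.3910 57.9268 62.8479 57.9268
tree:
4.8717
7.2321 2.6231
10.3941 4.2260 1.0899
14.3832 6.6129 1.9458 0.2685
18.9190 9.9785 3.4035 0.5475 0.0000
23.0997 14.3832 5.7901 1.1163 0.0000 0.0000
26.9530 18.9190 9.4621 2.2760 0.0000 0.0000 0.0000
30.5046 23.0997 14.3832 4.6407 0.0000 0.0000 0.0000 0.0000
33.7781 26.9530 18.9190 9.4621 0.0000 0.0000 0.0000 0.0000 0.0000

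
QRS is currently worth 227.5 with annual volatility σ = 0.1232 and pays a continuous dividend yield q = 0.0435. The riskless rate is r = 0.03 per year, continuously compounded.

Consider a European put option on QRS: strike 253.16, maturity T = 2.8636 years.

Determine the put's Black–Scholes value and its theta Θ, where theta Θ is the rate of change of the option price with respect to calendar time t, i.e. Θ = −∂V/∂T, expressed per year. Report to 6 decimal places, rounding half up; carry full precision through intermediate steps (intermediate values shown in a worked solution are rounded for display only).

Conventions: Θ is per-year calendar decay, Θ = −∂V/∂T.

price = 37.900558
Θ = -3.270670

σ√T = 0.1232·√2.8636 = 0.208481
d₁ = (ln(S/K) + (r−q+σ²/2)T) / (σ√T) = (ln(227.5/253.16) + (0.03−0.0435+0.1232²/2)·2.8636) / 0.208481 = (-0.106871 − 0.016926) / 0.208481 = -0.593808
d₂ = d₁ − σ√T = -0.593808 − 0.208481 = -0.802289
e^{−rT} = 0.917679
e^{−qT} = 0.882879
N(−d₁) = 0.723680,  N(−d₂) = 0.788807
Put price V = K·e^{−rT}·N(−d₂) − S·e^{−qT}·N(−d₁) = 183.255324 − 145.354767 = 37.900558
φ(d₁) = (1/√(2π))·e^{−d₁²/2} = 0.334458
Θ = −S·e^{−qT}·φ(d₁)·σ/(2√T) − q·S·e^{−qT}·N(−d₁) + r·K·e^{−rT}·N(−d₂) = −2.445398 − 6.322932 + 5.497660 = -3.270670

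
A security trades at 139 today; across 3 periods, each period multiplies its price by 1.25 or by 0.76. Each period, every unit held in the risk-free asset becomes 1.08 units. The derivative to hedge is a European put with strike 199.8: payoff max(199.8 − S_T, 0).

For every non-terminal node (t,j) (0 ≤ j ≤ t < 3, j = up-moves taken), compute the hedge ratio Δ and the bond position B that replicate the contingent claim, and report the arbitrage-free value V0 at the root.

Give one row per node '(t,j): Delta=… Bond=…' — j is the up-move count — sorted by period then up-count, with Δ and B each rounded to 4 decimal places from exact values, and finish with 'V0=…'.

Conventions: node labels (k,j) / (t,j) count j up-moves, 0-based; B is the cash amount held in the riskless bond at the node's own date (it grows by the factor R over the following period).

(0,0): Delta=-0.6152 Bond=120.9652
(1,0): Delta=-1.0000 Bond=171.2963
(1,1): Delta=-0.4909 Bond=109.0450
(2,0): Delta=-1.0000 Bond=185.0000
(2,1): Delta=-1.0000 Bond=185.0000
(2,2): Delta=-0.3264 Bond=82.0519
V0=35.4572

Since d<R<u, set p* = (R−d)/(u−d) = 0.6531; price each node as the discounted p*-expectation of its children.
At maturity the claim pays: V(3,0)=138.7823, V(3,1)=99.4420, V(3,2)=34.7375, V(3,3)=0.0000
  t=2,j=0: stock 80.2864 → up 100.3580 (V=99.4420), down 61.0177 (V=138.7823). Price 104.7136; hedge Δ=-1.0000, bond B=185.0000.
  t=2,j=1: stock 132.0500 → up 165.0625 (V=34.7375), down 100.3580 (V=99.4420). Price 52.9500; hedge Δ=-1.0000, bond B=185.0000.
  t=2,j=2: stock 217.1875 → up 271.4844 (V=0.0000), down 165.0625 (V=34.7375). Price 11.1591; hedge Δ=-0.3264, bond B=82.0519.
  t=1,j=0: stock 105.6400 → up 132.0500 (V=52.9500), down 80.2864 (V=104.7136). Price 65.6563; hedge Δ=-1.0000, bond B=171.2963.
  t=1,j=1: stock 173.7500 → up 217.1875 (V=11.1591), down 132.0500 (V=52.9500). Price 23.7574; hedge Δ=-0.4909, bond B=109.0450.
  t=0,j=0: stock 139.0000 → up 173.7500 (V=23.7574), down 105.6400 (V=65.6563). Price 35.4572; hedge Δ=-0.6152, bond B=120.9652.
Verification: the root portfolio costs Δ(0,0)·S0 + B(0,0) = 35.4572, matching V0.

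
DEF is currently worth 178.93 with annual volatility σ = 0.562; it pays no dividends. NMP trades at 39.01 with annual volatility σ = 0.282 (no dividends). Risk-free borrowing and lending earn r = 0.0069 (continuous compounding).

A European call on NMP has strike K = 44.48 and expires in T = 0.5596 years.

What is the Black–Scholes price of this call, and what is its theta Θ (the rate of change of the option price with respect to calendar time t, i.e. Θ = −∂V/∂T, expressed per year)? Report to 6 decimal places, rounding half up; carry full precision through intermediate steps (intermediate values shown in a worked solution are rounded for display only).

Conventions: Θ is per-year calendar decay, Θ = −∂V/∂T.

price = 1.465960
Θ = -2.664037

σ√T = 0.282·√0.5596 = 0.210954
d₁ = (ln(S/K) + (r+σ²/2)T) / (σ√T) = (ln(39.01/44.48) + (0.0069+0.282²/2)·0.5596) / 0.210954 = (-0.131222 + 0.026112) / 0.210954 = -0.498258
d₂ = d₁ − σ√T = -0.498258 − 0.210954 = -0.709212
e^{−rT} = 0.996146
N(d₁) = 0.309151,  N(d₂) = 0.239096
Call price V = S·N(d₁) − K·e^{−rT}·N(d₂) = 12.059984 − 10.594024 = 1.465960
φ(d₁) = (1/√(2π))·e^{−d₁²/2} = 0.352372
Θ = −S·φ(d₁)·σ/(2√T) − r·K·e^{−rT}·N(d₂) = −2.590938 − 0.073099 = -2.664037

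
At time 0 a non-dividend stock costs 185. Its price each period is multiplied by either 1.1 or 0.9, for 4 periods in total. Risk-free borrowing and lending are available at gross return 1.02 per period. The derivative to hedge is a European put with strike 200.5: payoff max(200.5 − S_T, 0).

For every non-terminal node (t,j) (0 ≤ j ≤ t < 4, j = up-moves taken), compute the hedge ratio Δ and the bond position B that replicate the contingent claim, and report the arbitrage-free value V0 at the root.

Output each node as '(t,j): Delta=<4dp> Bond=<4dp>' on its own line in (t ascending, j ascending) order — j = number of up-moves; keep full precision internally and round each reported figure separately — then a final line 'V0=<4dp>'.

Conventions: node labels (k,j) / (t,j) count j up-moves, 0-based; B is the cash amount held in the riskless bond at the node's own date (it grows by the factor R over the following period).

No-arbitrage ⇒ martingale measure with p* = (R−d)/(u−d) = 0.6000.
Payoffs at expiry: V(4,0)=79.1215, V(4,1)=52.1485, V(4,2)=19.1815, V(4,3)=0.0000, V(4,4)=0.0000
Node (3,0) S=134.8650: V=(p*·52.1485+(1−p*)·79.1215)/1.02=61.7036; Δ=(52.1485−79.1215)/(148.3515−121.3785)=-1.0000; B=V−Δ·S=196.5686
Node (3,1) S=164.8350: V=(p*·19.1815+(1−p*)·52.1485)/1.02=31.7336; Δ=(19.1815−52.1485)/(181.3185−148.3515)=-1.0000; B=V−Δ·S=196.5686
Node (3,2) S=201.4650: V=(p*·0.0000+(1−p*)·19.1815)/1.02=7.5222; Δ=(0.0000−19.1815)/(221.6115−181.3185)=-0.4761; B=V−Δ·S=103.4297
Node (3,3) S=246.2350: V=(p*·0.0000+(1−p*)·0.0000)/1.02=0.0000; Δ=(0.0000−0.0000)/(270.8585−221.6115)=0.0000; B=V−Δ·S=0.0000
Node (2,0) S=149.8500: V=(p*·31.7336+(1−p*)·61.7036)/1.02=42.8643; Δ=(31.7336−61.7036)/(164.8350−134.8650)=-1.0000; B=V−Δ·S=192.7143
Node (2,1) S=183.1500: V=(p*·7.5222+(1−p*)·31.7336)/1.02=16.8694; Δ=(7.5222−31.7336)/(201.4650−164.8350)=-0.6610; B=V−Δ·S=137.9267
Node (2,2) S=223.8500: V=(p*·0.0000+(1−p*)·7.5222)/1.02=2.9499; Δ=(0.0000−7.5222)/(246.2350−201.4650)=-0.1680; B=V−Δ·S=40.5606
Node (1,0) S=166.5000: V=(p*·16.8694+(1−p*)·42.8643)/1.02=26.7327; Δ=(16.8694−42.8643)/(183.1500−149.8500)=-0.7806; B=V−Δ·S=156.7076
Node (1,1) S=203.5000: V=(p*·2.9499+(1−p*)·16.8694)/1.02=8.3506; Δ=(2.9499−16.8694)/(223.8500−183.1500)=-0.3420; B=V−Δ·S=77.9481
Node (0,0) S=185.0000: V=(p*·8.3506+(1−p*)·26.7327)/1.02=15.3956; Δ=(8.3506−26.7327)/(203.5000−166.5000)=-0.4968; B=V−Δ·S=107.3058
Verification: the root portfolio costs Δ(0,0)·S0 + B(0,0) = 15.3956, matching V0.

(0,0): Delta=-0.4968 Bond=107.3058
(1,0): Delta=-0.7806 Bond=156.7076
(1,1): Delta=-0.3420 Bond=77.9481
(2,0): Delta=-1.0000 Bond=192.7143
(2,1): Delta=-0.6610 Bond=137.9267
(2,2): Delta=-0.1680 Bond=40.5606
(3,0): Delta=-1.0000 Bond=196.5686
(3,1): Delta=-1.0000 Bond=196.5686
(3,2): Delta=-0.4761 Bond=103.4297
(3,3): Delta=0.0000 Bond=0.0000
V0=15.3956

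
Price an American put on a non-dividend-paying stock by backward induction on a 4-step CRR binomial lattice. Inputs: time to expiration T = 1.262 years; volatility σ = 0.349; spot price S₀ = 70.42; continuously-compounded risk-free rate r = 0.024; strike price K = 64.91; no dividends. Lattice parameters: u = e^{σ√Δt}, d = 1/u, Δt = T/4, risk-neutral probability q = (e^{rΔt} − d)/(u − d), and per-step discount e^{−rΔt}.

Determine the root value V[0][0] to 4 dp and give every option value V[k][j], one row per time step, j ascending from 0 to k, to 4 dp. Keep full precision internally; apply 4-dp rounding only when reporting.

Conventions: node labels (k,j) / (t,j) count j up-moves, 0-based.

Δt=0.31550  u=1.21656  d=0.82199  q=0.47041  discount=0.99246
step 4 (expiry): payoffs max(K−S,0) = 32.7619 17.3299 0.0000 0.0000 0.0000
k=3: (k=3,j=0): S=39.1102, K−S=25.7998, hold=25.3101 ⇒ V=25.7998 exercise | (k=3,j=1): S=57.8843, K−S=7.0257, hold=9.1085 ⇒ V=9.1085 continue | (k=3,j=2): S=85.6705, K−S=0.0000, hold=0.0000 ⇒ V=0.0000 continue | (k=3,j=3): S=126.7949, K−S=0.0000, hold=0.0000 ⇒ V=0.0000 continue
k=2: (k=2,j=0): S=47.5801, K−S=17.3299, hold=17.8126 ⇒ V=17.8126 continue | (k=2,j=1): S=70.4200, K−S=0.0000, hold=4.7874 ⇒ V=4.7874 continue | (k=2,j=2): S=104.2237, K−S=0.0000, hold=0.0000 ⇒ V=0.0000 continue
k=1: (k=1,j=0): S=57.8843, K−S=7.0257, hold=11.5972 ⇒ V=11.5972 continue | (k=1,j=1): S=85.6705, K−S=0.0000, hold=2.5162 ⇒ V=2.5162 continue
k=0: (k=0,j=0): S=70.4200, K−S=0.0000, hold=7.2702 ⇒ V=7.2702 continue

price = 7.2702
tree:
7.2702
11.5972 2.5162
17.8126 4.7874 0.0000
25.7998 9.1085 0.0000 0.0000
32.7619 17.3299 0.0000 0.0000 0.0000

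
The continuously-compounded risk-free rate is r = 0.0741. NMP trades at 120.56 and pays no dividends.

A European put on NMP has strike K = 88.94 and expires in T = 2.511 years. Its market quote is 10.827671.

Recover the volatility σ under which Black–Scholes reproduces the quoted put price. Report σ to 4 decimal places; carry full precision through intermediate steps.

sigma = 0.4803

At σ = 0.4803 the Black–Scholes value reproduces the quote:
σ√T = 0.4803·√2.511 = 0.761090
d₁ = (ln(S/K) + (r+σ²/2)T) / (σ√T) = (ln(120.56/88.94) + (0.0741+0.4803²/2)·2.511) / 0.761090 = (0.304186 + 0.475694) / 0.761090 = 1.024688
d₂ = d₁ − σ√T = 1.024688 − 0.761090 = 0.263598
e^{−rT} = 0.830220
N(−d₁) = 0.152755,  N(−d₂) = 0.396045
V = K·e^{−rT}·N(−d₂) − S·N(−d₁) = 29.243843 − 18.416172 = 10.827671 (the observed quote) — the price is monotone increasing in volatility, hence this σ is the only solution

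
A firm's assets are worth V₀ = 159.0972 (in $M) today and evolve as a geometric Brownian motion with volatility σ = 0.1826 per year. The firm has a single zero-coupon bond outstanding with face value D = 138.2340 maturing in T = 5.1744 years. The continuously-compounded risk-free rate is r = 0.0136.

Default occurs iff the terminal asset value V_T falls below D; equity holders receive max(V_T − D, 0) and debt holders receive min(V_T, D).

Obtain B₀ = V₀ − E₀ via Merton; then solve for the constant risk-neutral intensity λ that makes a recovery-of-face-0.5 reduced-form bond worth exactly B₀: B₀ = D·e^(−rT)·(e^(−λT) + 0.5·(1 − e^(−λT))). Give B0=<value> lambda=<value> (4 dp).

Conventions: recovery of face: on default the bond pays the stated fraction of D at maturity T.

B0=117.3486 lambda=0.0380

Apply the equity-as-call identities (strike 138.2340, horizon 5.1744 years):
d₁ = [ln(V₀/D) + (r + σ²/2)T] / (σ√T)
   = [ln(159.0972/138.2340) + (0.0136 + 0.5·0.1826²)·5.1744] / (0.1826·√5.1744)
   = [0.140567 + 0.156636] / 0.415366 = 0.715523
d₂ = d₁ − σ√T = 0.715523 − 0.415366 = 0.300157
N(d₁) = 0.762857,  N(d₂) = 0.617971,  e^(−rT) = 0.932047
E₀ = V₀·N(d₁) − D·e^(−rT)·N(d₂)
   = 159.0972·0.762857 − 138.2340·0.932047·0.617971 = 41.748611
B₀ = V₀ − E₀ = 159.0972 − 41.748611 = 117.348589
e^(−λT) = (B₀·e^(rT)/D − 0.5)/(1 − 0.5) = (117.3486·1.072907/138.2340 − 0.5)/0.5 = 0.82160888
λ = −ln(0.82160888)/5.1744 = 0.037974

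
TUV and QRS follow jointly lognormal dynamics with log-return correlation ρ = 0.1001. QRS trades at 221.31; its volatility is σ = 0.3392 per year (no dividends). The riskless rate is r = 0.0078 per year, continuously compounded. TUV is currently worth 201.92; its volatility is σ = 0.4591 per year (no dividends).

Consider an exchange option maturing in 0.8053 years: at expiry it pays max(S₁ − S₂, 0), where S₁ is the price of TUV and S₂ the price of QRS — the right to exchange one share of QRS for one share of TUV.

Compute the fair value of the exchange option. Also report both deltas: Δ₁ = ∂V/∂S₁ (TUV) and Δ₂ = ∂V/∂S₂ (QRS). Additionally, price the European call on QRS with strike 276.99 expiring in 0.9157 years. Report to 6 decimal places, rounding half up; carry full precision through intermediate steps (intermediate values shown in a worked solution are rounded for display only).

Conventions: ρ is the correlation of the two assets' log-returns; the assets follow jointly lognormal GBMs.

exchange price = 31.730143
Δ1 = 0.522060
Δ2 = -0.332945
price(QRS call K=276.99) = 11.958495

σ_eff = √(σ₁² + σ₂² − 2ρσ₁σ₂) = √(0.4591² + 0.3392² − 2·0.1001·0.4591·0.3392) = 0.542819
d₁ = (ln(S₁/S₂) + (q₂ − q₁ + σ_eff²/2)T) / (σ_eff√T) = (ln(201.92/221.31) + (0.0 − 0.0 + 0.147326)·0.8053) / 0.487118 = 0.055324
d₂ = d₁ − σ_eff√T = 0.055324 − 0.487118 = -0.431794
N(d₁) = 0.522060,  N(d₂) = 0.332945
V = S₁·e^{−q₁T}·N(d₁) − S₂·e^{−q₂T}·N(d₂) = 105.414294 − 73.684151 = 31.730143
Δ₁ = e^{−q₁T}·N(d₁) = 0.522060;  Δ₂ = −e^{−q₂T}·N(d₂) = -0.332945
[vanilla: QRS call K=276.99]
σ√T = 0.3392·√0.9157 = 0.324588
d₁ = (ln(S/K) + (r+σ²/2)T) / (σ√T) = (ln(221.31/276.99) + (0.0078+0.3392²/2)·0.9157) / 0.324588 = (-0.224417 + 0.059821) / 0.324588 = -0.507092
d₂ = d₁ − σ√T = -0.507092 − 0.324588 = -0.831680
e^{−rT} = 0.992883
N(d₁) = 0.306045,  N(d₂) = 0.202795
price = S·N(d₁) − K·e^{−rT}·N(d₂) = 67.730884 − 55.772388 = 11.958495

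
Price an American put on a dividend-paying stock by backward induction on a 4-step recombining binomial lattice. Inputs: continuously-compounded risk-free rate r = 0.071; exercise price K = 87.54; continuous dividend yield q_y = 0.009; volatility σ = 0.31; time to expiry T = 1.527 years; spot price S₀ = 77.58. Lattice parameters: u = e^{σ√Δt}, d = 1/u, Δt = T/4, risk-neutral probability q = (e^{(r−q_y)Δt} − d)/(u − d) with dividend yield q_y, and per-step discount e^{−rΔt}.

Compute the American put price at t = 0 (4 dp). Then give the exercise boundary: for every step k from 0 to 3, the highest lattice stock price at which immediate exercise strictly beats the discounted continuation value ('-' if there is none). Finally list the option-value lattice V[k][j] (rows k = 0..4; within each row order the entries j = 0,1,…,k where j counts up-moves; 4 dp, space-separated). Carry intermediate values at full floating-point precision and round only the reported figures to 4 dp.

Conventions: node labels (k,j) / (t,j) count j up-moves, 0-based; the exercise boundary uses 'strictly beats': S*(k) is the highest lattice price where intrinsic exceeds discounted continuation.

price = 14.8396
boundary = - 64.0570 52.8912 64.0570
tree:
14.8396
23.4830 7.4728
34.6488 13.4550 2.2247
43.8683 23.4830 4.7072 0.0000
51.4807 34.6488 9.9600 0.0000 0.0000

Δt=0.38175  u=1.21111  d=0.82569  q=0.51440  discount=0.97326
step 4 (expiry): payoffs max(K−S,0) = 51.4807 34.6488 9.9600 0.0000 0.0000
step 3: (k=3,j=0): S=43.6717, K−S=43.8683, hold=41.6772 ⇒ V=43.8683 exercise | (k=3,j=1): S=64.0570, K−S=23.4830, hold=21.3619 ⇒ V=23.4830 exercise | (k=3,j=2): S=93.9578, K−S=0.0000, hold=4.7072 ⇒ V=4.7072 continue | (k=3,j=3): S=137.8159, K−S=0.0000, hold=0.0000 ⇒ V=0.0000 continue  boundary S*=64.0570
step 2: (k=2,j=0): S=52.8912, K−S=34.6488, hold=32.4894 ⇒ V=34.6488 exercise | (k=2,j=1): S=77.5800, K−S=9.9600, hold=13.4550 ⇒ V=13.4550 continue | (k=2,j=2): S=113.7932, K−S=0.0000, hold=2.2247 ⇒ V=2.2247 continue  boundary S*=52.8912
step 1: (k=1,j=0): S=64.0570, K−S=23.4830, hold=23.1116 ⇒ V=23.4830 exercise | (k=1,j=1): S=93.9578, K−S=0.0000, hold=7.4728 ⇒ V=7.4728 continue  boundary S*=64.0570
step 0: (k=0,j=0): S=77.5800, K−S=9.9600, hold=14.8396 ⇒ V=14.8396 continue  boundary S*=-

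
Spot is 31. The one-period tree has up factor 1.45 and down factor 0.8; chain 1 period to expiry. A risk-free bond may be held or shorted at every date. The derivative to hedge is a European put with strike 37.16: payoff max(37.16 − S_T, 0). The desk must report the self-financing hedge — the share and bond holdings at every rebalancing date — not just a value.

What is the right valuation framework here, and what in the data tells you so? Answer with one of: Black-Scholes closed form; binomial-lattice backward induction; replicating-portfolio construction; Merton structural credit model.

Key observation: the mandate to exhibit the hedge at every date and state singles out the replicating-portfolio construction on the 1-period tree with factors 1.45 and 0.8 from 31.

framework: replicating-portfolio construction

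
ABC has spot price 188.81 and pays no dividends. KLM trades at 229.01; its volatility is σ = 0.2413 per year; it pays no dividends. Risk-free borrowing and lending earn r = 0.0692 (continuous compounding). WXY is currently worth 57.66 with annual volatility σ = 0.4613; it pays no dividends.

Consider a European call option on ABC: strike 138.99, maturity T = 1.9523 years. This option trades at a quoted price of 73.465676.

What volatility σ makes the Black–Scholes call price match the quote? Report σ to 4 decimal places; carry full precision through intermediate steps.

sigma = 0.3277

At σ = 0.3277 the Black–Scholes value reproduces the quote:
σ√T = 0.3277·√1.9523 = 0.457878
d₁ = (ln(S/K) + (r+σ²/2)T) / (σ√T) = (ln(188.81/138.99) + (0.0692+0.3277²/2)·1.9523) / 0.457878 = (0.306339 + 0.239925) / 0.457878 = 1.193035
d₂ = d₁ − σ√T = 1.193035 − 0.457878 = 0.735157
e^{−rT} = 0.873629
N(d₁) = 0.883572,  N(d₂) = 0.768878
V = S·N(d₁) − K·e^{−rT}·N(d₂) = 166.827268 − 93.361591 = 73.465676 (equal to the quote); since ∂V/∂σ > 0 for all σ, the implied volatility is unique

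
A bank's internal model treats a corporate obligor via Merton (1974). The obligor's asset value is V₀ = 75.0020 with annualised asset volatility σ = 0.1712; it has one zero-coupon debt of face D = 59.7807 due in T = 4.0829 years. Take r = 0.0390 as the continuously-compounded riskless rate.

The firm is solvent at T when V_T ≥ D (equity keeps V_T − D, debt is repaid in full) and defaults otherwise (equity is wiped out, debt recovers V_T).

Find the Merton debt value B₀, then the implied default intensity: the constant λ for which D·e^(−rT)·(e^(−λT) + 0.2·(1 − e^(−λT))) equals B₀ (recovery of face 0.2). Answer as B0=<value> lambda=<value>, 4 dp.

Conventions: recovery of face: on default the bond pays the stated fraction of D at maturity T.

B0=49.5728 lambda=0.0086

Equity is a call on the firm's assets struck at D = 59.7807:
d₁ = [ln(V₀/D) + (r + σ²/2)T] / (σ√T)
   = [ln(75.0020/59.7807) + (0.0390 + 0.5·0.1712²)·4.0829] / (0.1712·√4.0829)
   = [0.226832 + 0.219067] / 0.345930 = 1.288986
d₂ = d₁ − σ√T = 1.288986 − 0.345930 = 0.943056
N(d₁) = 0.901298,  N(d₂) = 0.827174,  e^(−rT) = 0.852798
E₀ = V₀·N(d₁) − D·e^(−rT)·N(d₂)
   = 75.0020·0.901298 − 59.7807·0.852798·0.827174 = 25.429177
B₀ = V₀ − E₀ = 75.0020 − 25.429177 = 49.572823
e^(−λT) = (B₀·e^(rT)/D − 0.2)/(1 − 0.2) = (49.5728·1.172611/59.7807 − 0.2)/0.8 = 0.96547638
λ = −ln(0.96547638)/4.0829 = 0.008605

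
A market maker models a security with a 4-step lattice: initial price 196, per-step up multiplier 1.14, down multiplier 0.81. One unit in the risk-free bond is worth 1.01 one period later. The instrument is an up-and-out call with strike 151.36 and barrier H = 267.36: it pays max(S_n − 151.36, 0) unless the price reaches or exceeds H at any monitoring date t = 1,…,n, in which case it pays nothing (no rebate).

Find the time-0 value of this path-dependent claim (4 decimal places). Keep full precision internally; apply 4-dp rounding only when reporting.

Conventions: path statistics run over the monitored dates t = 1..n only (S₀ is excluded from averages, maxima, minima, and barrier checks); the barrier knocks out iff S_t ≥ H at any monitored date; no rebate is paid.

Under the martingale measure an up-move has probability p* = 0.6061; value the claim as the probability-weighted average of per-path payoffs, discounted 4 periods at R = 1.01.
Enumerate all 2^4 = 16 price paths (U = up ×1.14, D = down ×0.81); each path with k up-moves has probability p*^k·(1−p*)^(4−k).
DDDD: M=158.7600, payoff=0.0000, prob=0.024083
UDDD: M=223.4400, payoff=0.0000, prob=0.037051
DUDD: M=180.9864, payoff=0.0000, prob=0.037051
UUDD: M=254.7216, payoff=15.7628, prob=0.057002
DDUD: M=158.7600, payoff=0.0000, prob=0.037051
UDUD: M=223.4400, payoff=15.7628, prob=0.057002
DUUD: M=206.3245, payoff=15.7628, prob=0.057002
UUUD: M=290.3826, payoff=0.0000, prob=0.087696
DDDU: M=158.7600, payoff=0.0000, prob=0.037051
UDDU: M=223.4400, payoff=15.7628, prob=0.057002
DUDU: M=180.9864, payoff=15.7628, prob=0.057002
UUDU: M=254.7216, payoff=83.8499, prob=0.087696
DDUU: M=167.1228, payoff=15.7628, prob=0.057002
UDUU: M=235.2099, payoff=83.8499, prob=0.087696
DUUU: M=235.2099, payoff=83.8499, prob=0.087696
UUUU: M=331.0362, payoff=0.0000, prob=0.134916
Price = Σ prob·payoff / R^4 = 27.450889 / 1.040604 = 26.3798

price = 26.3798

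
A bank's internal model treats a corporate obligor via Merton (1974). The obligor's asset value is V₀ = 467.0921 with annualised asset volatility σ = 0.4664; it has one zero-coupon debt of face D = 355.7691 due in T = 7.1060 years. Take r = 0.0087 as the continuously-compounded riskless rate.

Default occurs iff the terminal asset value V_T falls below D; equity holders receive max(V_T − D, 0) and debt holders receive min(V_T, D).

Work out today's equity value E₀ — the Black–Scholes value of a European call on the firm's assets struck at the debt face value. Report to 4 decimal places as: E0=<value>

E0=258.8242

Apply the equity-as-call identities (strike 355.7691, horizon 7.1060 years):
d₁ = [ln(V₀/D) + (r + σ²/2)T] / (σ√T)
   = [ln(467.0921/355.7691) + (0.0087 + 0.5·0.4664²)·7.1060] / (0.4664·√7.1060)
   = [0.272245 + 0.834703] / 1.243286 = 0.890340
d₂ = d₁ − σ√T = 0.890340 − 1.243286 = -0.352947
N(d₁) = 0.813358,  N(d₂) = 0.362064,  e^(−rT) = 0.940050
E₀ = V₀·N(d₁) − D·e^(−rT)·N(d₂)
   = 467.0921·0.813358 − 355.7691·0.940050·0.362064 = 258.824175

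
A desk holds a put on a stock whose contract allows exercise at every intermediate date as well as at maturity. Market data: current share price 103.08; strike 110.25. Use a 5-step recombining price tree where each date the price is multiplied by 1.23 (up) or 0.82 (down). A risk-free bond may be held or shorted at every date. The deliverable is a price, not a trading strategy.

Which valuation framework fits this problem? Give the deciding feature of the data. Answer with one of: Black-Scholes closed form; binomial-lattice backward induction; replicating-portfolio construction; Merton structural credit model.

Key observation: with exercise allowed before expiry on a discrete up/down model (5 steps from spot 103.08), the strike-110.25 put's value must be rolled back through the tree testing early exercise at each node.

framework: binomial-lattice backward induction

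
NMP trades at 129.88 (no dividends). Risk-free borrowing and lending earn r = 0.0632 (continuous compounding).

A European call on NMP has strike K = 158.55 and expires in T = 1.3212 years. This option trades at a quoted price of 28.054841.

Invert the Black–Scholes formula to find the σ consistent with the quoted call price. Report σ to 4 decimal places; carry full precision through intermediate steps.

At σ = 0.5718 the Black–Scholes value reproduces the quote:
σ√T = 0.5718·√1.3212 = 0.657247
d₁ = (ln(S/K) + (r+σ²/2)T) / (σ√T) = (ln(129.88/158.55) + (0.0632+0.5718²/2)·1.3212) / 0.657247 = (-0.199459 + 0.299486) / 0.657247 = 0.152192
d₂ = d₁ − σ√T = 0.152192 − 0.657247 = -0.505055
e^{−rT} = 0.919891
N(d₁) = 0.560482,  N(d₂) = 0.306760
V = S·N(d₁) − K·e^{−rT}·N(d₂) = 72.795413 − 44.740572 = 28.054841 (matching the quote); vega is positive throughout, so no other σ reproduces this price

sigma = 0.5718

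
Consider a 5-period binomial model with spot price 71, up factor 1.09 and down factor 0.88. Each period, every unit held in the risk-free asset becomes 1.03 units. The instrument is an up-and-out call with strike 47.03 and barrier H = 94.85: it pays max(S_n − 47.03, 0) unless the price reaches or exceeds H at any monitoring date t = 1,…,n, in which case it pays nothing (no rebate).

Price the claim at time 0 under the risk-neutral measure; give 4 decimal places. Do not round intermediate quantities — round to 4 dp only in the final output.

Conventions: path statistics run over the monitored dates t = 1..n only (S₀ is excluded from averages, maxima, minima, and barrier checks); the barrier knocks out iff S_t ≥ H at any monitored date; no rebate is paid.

price = 17.8408

Risk-neutral up-probability p* = (R−d)/(u−d) = (1.03−0.88)/(1.09−0.88) = 0.7143; the claim prices as the p*-weighted sum of path payoffs discounted by R^5.
Enumerate all 2^5 = 32 price paths (U = up ×1.09, D = down ×0.88); each path with k up-moves has probability p*^k·(1−p*)^(5−k).
DDDDD: M=62.4800, payoff=0.0000, prob=0.001904
UDDDD: M=77.3900, payoff=0.0000, prob=0.004760
DUDDD: M=68.1032, payoff=0.0000, prob=0.004760
UUDDD: M=84.3551, payoff=10.4556, prob=0.011900
DDUDD: M=62.4800, payoff=0.0000, prob=0.004760
UDUDD: M=77.3900, payoff=10.4556, prob=0.011900
DUUDD: M=74.2325, payoff=10.4556, prob=0.011900
UUUDD: M=91.9471, payoff=24.1738, prob=0.029750
DDDUD: M=62.4800, payoff=0.0000, prob=0.004760
UDDUD: M=77.3900, payoff=10.4556, prob=0.011900
DUDUD: M=68.1032, payoff=10.4556, prob=0.011900
UUDUD: M=84.3551, payoff=24.1738, prob=0.029750
DDUUD: M=65.3246, payoff=10.4556, prob=0.011900
UDUUD: M=80.9134, payoff=24.1738, prob=0.029750
DUUUD: M=80.9134, payoff=24.1738, prob=0.029750
UUUUD: M=100.2223, payoff=0.0000, prob=0.074374
DDDDU: M=62.4800, payoff=0.0000, prob=0.004760
UDDDU: M=77.3900, payoff=10.4556, prob=0.011900
DUDDU: M=68.1032, payoff=10.4556, prob=0.011900
UUDDU: M=84.3551, payoff=24.1738, prob=0.029750
DDUDU: M=62.4800, payoff=10.4556, prob=0.011900
UDUDU: M=77.3900, payoff=24.1738, prob=0.029750
DUUDU: M=74.2325, payoff=24.1738, prob=0.029750
UUUDU: M=91.9471, payoff=41.1656, prob=0.074374
DDDUU: M=62.4800, payoff=10.4556, prob=0.011900
UDDUU: M=77.3900, payoff=24.1738, prob=0.029750
DUDUU: M=71.2038, payoff=24.1738, prob=0.029750
UUDUU: M=88.1956, payoff=41.1656, prob=0.074374
DDUUU: M=71.2038, payoff=24.1738, prob=0.029750
UDUUU: M=88.1956, payoff=41.1656, prob=0.074374
DUUUU: M=88.1956, payoff=41.1656, prob=0.074374
UUUUU: M=109.2423, payoff=0.0000, prob=0.185934
Price = Σ prob·payoff / R^5 = 20.682358 / 1.159274 = 17.8408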